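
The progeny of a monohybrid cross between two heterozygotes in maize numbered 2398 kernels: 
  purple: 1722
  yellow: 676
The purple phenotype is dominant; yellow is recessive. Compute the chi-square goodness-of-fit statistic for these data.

For a monohybrid cross between heterozygotes with complete dominance, the expected phenotypic ratio is 3:1.
Expected counts for N = 2398 under a 3:1 ratio (total parts = 4):
  purple: 2398 × 3/4 = 1798.5
  yellow: 2398 × 1/4 = 599.5
χ² = Σ (O − E)² / E
  purple: (1722 − 1798.5)² / 1798.5 = 3.2540
  yellow: (676 − 599.5)² / 599.5 = 9.7619
χ² = 3.2540 + 9.7619 = 13.0159 ≈ 13.016

13.016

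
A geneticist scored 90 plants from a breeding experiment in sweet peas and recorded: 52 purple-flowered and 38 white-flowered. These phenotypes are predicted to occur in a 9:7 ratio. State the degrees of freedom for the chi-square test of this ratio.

1

A goodness-of-fit test with 2 phenotype classes has df = 2 − 1 = 1.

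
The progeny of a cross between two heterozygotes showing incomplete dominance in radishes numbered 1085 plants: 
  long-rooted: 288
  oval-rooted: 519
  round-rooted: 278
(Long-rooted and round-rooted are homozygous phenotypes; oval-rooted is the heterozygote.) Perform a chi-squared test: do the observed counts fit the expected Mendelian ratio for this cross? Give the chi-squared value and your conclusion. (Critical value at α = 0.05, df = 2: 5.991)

With incomplete dominance, a heterozygote × heterozygote cross gives a 1:2:1 phenotypic ratio.
Under the 1:2:1 hypothesis (Σ ratio = 4, N = 1085):
  long-rooted: 1085 × 1/4 = 271.25
  oval-rooted: 1085 × 2/4 = 542.5
  round-rooted: 1085 × 1/4 = 271.25
χ² = Σ (O − E)² / E
  long-rooted: (288 − 271.25)² / 271.25 = 1.0343
  oval-rooted: (519 − 542.5)² / 542.5 = 1.0180
  round-rooted: (278 − 271.25)² / 271.25 = 0.1680
χ² = 1.0343 + 1.0180 + 0.1680 = 2.2203 ≈ 2.220
Degrees of freedom = 3 − 1 = 2; critical value at α = 0.05 is 5.991.
Since 2.220 < 5.991, we fail to reject the null hypothesis — the data are consistent with the 1:2:1 ratio.

2.220; consistent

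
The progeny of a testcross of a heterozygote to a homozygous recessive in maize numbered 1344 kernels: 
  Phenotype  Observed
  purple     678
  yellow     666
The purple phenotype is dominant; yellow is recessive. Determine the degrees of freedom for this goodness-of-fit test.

1

A testcross of a heterozygote (Aa × aa) gives a 1:1 phenotypic ratio.
A goodness-of-fit test with 2 phenotype classes has df = 2 − 1 = 1.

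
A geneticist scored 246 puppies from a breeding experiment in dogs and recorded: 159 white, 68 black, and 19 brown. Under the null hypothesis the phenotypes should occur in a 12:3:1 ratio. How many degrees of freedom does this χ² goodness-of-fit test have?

2

A goodness-of-fit test with 3 phenotype classes has df = 3 − 1 = 2.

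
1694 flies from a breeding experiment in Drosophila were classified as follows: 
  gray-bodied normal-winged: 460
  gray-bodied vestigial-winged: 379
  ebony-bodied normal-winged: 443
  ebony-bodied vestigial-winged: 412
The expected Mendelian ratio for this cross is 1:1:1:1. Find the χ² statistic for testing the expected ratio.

9.032

Total ratio parts = 4. Expected numbers out of 1694:
  gray-bodied normal-winged: 1694 × 1/4 = 423.5
  gray-bodied vestigial-winged: 1694 × 1/4 = 423.5
  ebony-bodied normal-winged: 1694 × 1/4 = 423.5
  ebony-bodied vestigial-winged: 1694 × 1/4 = 423.5
χ² = Σ (O − E)² / E
  gray-bodied normal-winged: (460 − 423.5)² / 423.5 = 3.1458
  gray-bodied vestigial-winged: (379 − 423.5)² / 423.5 = 4.6759
  ebony-bodied normal-winged: (443 − 423.5)² / 423.5 = 0.8979
  ebony-bodied vestigial-winged: (412 − 423.5)² / 423.5 = 0.3123
χ² = 3.1458 + 4.6759 + 0.8979 + 0.3123 = 9.0319 ≈ 9.032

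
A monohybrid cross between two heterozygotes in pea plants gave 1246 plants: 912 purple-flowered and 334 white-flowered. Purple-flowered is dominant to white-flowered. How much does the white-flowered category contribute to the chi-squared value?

For a monohybrid cross between heterozygotes with complete dominance, the expected phenotypic ratio is 3:1.
The 3:1 ratio has 4 parts, so with N = 1246 the expected counts are:
  purple-flowered: 1246 × 3/4 = 934.5
  white-flowered: 1246 × 1/4 = 311.5
Contribution of white-flowered: (334 − 311.5)² / 311.5 = 1.6252

1.625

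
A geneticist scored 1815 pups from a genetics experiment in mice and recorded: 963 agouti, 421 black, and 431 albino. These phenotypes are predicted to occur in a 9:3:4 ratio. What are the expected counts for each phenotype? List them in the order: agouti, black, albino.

1020.9375, 340.3125, 453.75

The 9:3:4 ratio has 16 parts, so with N = 1815 the expected counts are:
  agouti: 1815 × 9/16 = 1020.9375
  black: 1815 × 3/16 = 340.3125
  albino: 1815 × 4/16 = 453.75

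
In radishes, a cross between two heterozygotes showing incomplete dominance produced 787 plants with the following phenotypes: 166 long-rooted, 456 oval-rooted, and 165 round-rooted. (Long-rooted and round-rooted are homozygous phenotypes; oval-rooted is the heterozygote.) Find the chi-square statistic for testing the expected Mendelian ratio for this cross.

19.856

With incomplete dominance, a heterozygote × heterozygote cross gives a 1:2:1 phenotypic ratio.
The 1:2:1 ratio has 4 parts, so with N = 787 the expected counts are:
  long-rooted: 787 × 1/4 = 196.75
  oval-rooted: 787 × 2/4 = 393.5
  round-rooted: 787 × 1/4 = 196.75
χ² = Σ (O − E)² / E
  long-rooted: (166 − 196.75)² / 196.75 = 4.8059
  oval-rooted: (456 − 393.5)² / 393.5 = 9.9269
  round-rooted: (165 − 196.75)² / 196.75 = 5.1236
χ² = 4.8059 + 9.9269 + 5.1236 = 19.8564 ≈ 19.856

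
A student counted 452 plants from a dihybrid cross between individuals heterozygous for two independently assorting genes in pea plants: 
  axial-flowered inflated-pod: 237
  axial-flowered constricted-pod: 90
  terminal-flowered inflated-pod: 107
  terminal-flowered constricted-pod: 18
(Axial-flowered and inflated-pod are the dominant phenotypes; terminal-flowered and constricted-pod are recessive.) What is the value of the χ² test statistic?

11.056

A dihybrid F₂ with independent assortment and complete dominance at both loci gives a 9:3:3:1 phenotypic ratio.
Total ratio parts = 16. Expected numbers out of 452:
  axial-flowered inflated-pod: 452 × 9/16 = 254.25
  axial-flowered constricted-pod: 452 × 3/16 = 84.75
  terminal-flowered inflated-pod: 452 × 3/16 = 84.75
  terminal-flowered constricted-pod: 452 × 1/16 = 28.25
χ² = Σ (O − E)² / E
  axial-flowered inflated-pod: (237 − 254.25)² / 254.25 = 1.1704
  axial-flowered constricted-pod: (90 − 84.75)² / 84.75 = 0.3252
  terminal-flowered inflated-pod: (107 − 84.75)² / 84.75 = 5.8414
  terminal-flowered constricted-pod: (18 − 28.25)² / 28.25 = 3.7190
χ² = 1.1704 + 0.3252 + 5.8414 + 3.7190 = 11.056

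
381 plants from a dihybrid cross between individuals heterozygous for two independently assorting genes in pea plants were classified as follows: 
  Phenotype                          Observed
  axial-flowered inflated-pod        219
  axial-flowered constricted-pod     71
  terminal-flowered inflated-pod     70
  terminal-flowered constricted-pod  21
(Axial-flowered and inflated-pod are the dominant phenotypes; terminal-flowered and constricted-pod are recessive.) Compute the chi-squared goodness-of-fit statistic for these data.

A dihybrid F₂ with independent assortment and complete dominance at both loci gives a 9:3:3:1 phenotypic ratio.
Under the 9:3:3:1 hypothesis (Σ ratio = 16, N = 381):
  axial-flowered inflated-pod: 381 × 9/16 = 214.3125
  axial-flowered constricted-pod: 381 × 3/16 = 71.4375
  terminal-flowered inflated-pod: 381 × 3/16 = 71.4375
  terminal-flowered constricted-pod: 381 × 1/16 = 23.8125
χ² = Σ (O − E)² / E
  axial-flowered inflated-pod: (219 − 214.3125)² / 214.3125 = 0.1025
  axial-flowered constricted-pod: (71 − 71.4375)² / 71.4375 = 0.0027
  terminal-flowered inflated-pod: (70 − 71.4375)² / 71.4375 = 0.0289
  terminal-flowered constricted-pod: (21 − 23.8125)² / 23.8125 = 0.3322
χ² = 0.1025 + 0.0027 + 0.0289 + 0.3322 = 0.4663 ≈ 0.466

0.466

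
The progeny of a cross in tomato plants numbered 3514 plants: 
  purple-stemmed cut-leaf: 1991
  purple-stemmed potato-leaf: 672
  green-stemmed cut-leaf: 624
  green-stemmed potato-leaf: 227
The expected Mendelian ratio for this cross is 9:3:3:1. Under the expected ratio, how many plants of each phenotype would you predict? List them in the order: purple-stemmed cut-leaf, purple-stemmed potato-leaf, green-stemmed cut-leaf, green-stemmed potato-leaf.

1976.625, 658.875, 658.875, 219.625

Total ratio parts = 16. Expected numbers out of 3514:
  purple-stemmed cut-leaf: 3514 × 9/16 = 1976.625
  purple-stemmed potato-leaf: 3514 × 3/16 = 658.875
  green-stemmed cut-leaf: 3514 × 3/16 = 658.875
  green-stemmed potato-leaf: 3514 × 1/16 = 219.625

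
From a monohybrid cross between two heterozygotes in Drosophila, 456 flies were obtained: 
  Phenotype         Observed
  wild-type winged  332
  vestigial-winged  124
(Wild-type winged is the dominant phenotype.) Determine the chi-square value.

1.170

For a monohybrid cross between heterozygotes with complete dominance, the expected phenotypic ratio is 3:1.
Expected counts for N = 456 under a 3:1 ratio (total parts = 4):
  wild-type winged: 456 × 3/4 = 342
  vestigial-winged: 456 × 1/4 = 114
χ² = Σ (O − E)² / E
  wild-type winged: (332 − 342)² / 342 = 0.2924
  vestigial-winged: (124 − 114)² / 114 = 0.8772
χ² = 0.2924 + 0.8772 = 1.1696 ≈ 1.170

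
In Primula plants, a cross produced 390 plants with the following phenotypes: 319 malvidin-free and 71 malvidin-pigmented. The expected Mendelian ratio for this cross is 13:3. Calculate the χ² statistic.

The 13:3 ratio has 16 parts, so with N = 390 the expected counts are:
  malvidin-free: 390 × 13/16 = 316.875
  malvidin-pigmented: 390 × 3/16 = 73.125
χ² = Σ (O − E)² / E
  malvidin-free: (319 − 316.875)² / 316.875 = 0.0143
  malvidin-pigmented: (71 − 73.125)² / 73.125 = 0.0618
χ² = 0.0143 + 0.0618 = 0.0761 ≈ 0.076

0.076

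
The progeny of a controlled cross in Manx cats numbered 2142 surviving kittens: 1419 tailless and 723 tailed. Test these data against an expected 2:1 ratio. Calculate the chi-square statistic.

0.170

Under the 2:1 hypothesis (Σ ratio = 3, N = 2142):
  tailless: 2142 × 2/3 = 1428
  tailed: 2142 × 1/3 = 714
χ² = Σ (O − E)² / E
  tailless: (1419 − 1428)² / 1428 = 0.0567
  tailed: (723 − 714)² / 714 = 0.1134
χ² = 0.0567 + 0.1134 = 0.1701 ≈ 0.170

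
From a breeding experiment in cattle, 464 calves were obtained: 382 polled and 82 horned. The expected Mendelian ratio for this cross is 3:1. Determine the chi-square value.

13.287

Expected counts for N = 464 under a 3:1 ratio (total parts = 4):
  polled: 464 × 3/4 = 348
  horned: 464 × 1/4 = 116
χ² = Σ (O − E)² / E
  polled: (382 − 348)² / 348 = 3.3218
  horned: (82 − 116)² / 116 = 9.9655
χ² = 3.3218 + 9.9655 = 13.2873 ≈ 13.287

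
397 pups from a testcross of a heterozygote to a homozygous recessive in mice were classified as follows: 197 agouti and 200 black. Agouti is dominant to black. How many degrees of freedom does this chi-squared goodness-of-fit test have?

A testcross of a heterozygote (Aa × aa) gives a 1:1 phenotypic ratio.
A goodness-of-fit test with 2 phenotype classes has df = 2 − 1 = 1.

1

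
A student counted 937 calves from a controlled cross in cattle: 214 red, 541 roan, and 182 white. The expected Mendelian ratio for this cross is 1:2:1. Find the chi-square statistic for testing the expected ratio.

Under the 1:2:1 hypothesis (Σ ratio = 4, N = 937):
  red: 937 × 1/4 = 234.25
  roan: 937 × 2/4 = 468.5
  white: 937 × 1/4 = 234.25
χ² = Σ (O − E)² / E
  red: (214 − 234.25)² / 234.25 = 1.7505
  roan: (541 − 468.5)² / 468.5 = 11.2193
  white: (182 − 234.25)² / 234.25 = 11.6545
χ² = 1.7505 + 11.2193 + 11.6545 = 24.6243 ≈ 24.624

24.624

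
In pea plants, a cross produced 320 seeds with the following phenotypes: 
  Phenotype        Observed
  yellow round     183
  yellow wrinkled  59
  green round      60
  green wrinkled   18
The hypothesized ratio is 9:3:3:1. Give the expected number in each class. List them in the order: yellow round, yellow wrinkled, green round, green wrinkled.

The 9:3:3:1 ratio has 16 parts, so with N = 320 the expected counts are:
  yellow round: 320 × 9/16 = 180
  yellow wrinkled: 320 × 3/16 = 60
  green round: 320 × 3/16 = 60
  green wrinkled: 320 × 1/16 = 20

180, 60, 60, 20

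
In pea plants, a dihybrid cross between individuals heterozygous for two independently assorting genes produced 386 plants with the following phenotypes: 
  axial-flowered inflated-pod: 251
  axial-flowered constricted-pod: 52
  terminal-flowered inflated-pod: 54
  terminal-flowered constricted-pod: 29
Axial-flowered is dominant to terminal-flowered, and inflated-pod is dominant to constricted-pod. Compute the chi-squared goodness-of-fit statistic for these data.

A dihybrid F₂ with independent assortment and complete dominance at both loci gives a 9:3:3:1 phenotypic ratio.
Expected counts for N = 386 under a 9:3:3:1 ratio (total parts = 16):
  axial-flowered inflated-pod: 386 × 9/16 = 217.125
  axial-flowered constricted-pod: 386 × 3/16 = 72.375
  terminal-flowered inflated-pod: 386 × 3/16 = 72.375
  terminal-flowered constricted-pod: 386 × 1/16 = 24.125
χ² = Σ (O − E)² / E
  axial-flowered inflated-pod: (251 − 217.125)² / 217.125 = 5.2850
  axial-flowered constricted-pod: (52 − 72.375)² / 72.375 = 5.7360
  terminal-flowered inflated-pod: (54 − 72.375)² / 72.375 = 4.6652
  terminal-flowered constricted-pod: (29 − 24.125)² / 24.125 = 0.9851
χ² = 5.2850 + 5.7360 + 4.6652 + 0.9851 = 16.6713 ≈ 16.671

16.671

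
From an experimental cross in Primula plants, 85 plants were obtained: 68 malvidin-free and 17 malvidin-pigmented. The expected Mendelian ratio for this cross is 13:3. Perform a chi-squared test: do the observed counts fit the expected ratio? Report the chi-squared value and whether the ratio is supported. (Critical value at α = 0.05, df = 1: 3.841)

0.087; consistent

Total ratio parts = 16. Expected numbers out of 85:
  malvidin-free: 85 × 13/16 = 69.0625
  malvidin-pigmented: 85 × 3/16 = 15.9375
χ² = Σ (O − E)² / E
  malvidin-free: (68 − 69.0625)² / 69.0625 = 0.0163
  malvidin-pigmented: (17 − 15.9375)² / 15.9375 = 0.0708
χ² = 0.0163 + 0.0708 = 0.0871 ≈ 0.087
Degrees of freedom = 2 − 1 = 1; critical value at α = 0.05 is 3.841.
Since 0.087 < 3.841, we fail to reject the null hypothesis — the data are consistent with the 13:3 ratio.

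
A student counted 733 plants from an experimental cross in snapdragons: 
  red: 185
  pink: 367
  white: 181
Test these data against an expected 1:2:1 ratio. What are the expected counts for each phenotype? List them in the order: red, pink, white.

183.25, 366.5, 183.25

Under the 1:2:1 hypothesis (Σ ratio = 4, N = 733):
  red: 733 × 1/4 = 183.25
  pink: 733 × 2/4 = 366.5
  white: 733 × 1/4 = 183.25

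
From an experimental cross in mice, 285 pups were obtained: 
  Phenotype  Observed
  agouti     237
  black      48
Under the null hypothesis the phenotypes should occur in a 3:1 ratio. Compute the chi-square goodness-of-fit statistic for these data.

10.116

The 3:1 ratio has 4 parts, so with N = 285 the expected counts are:
  agouti: 285 × 3/4 = 213.75
  black: 285 × 1/4 = 71.25
χ² = Σ (O − E)² / E
  agouti: (237 − 213.75)² / 213.75 = 2.5289
  black: (48 − 71.25)² / 71.25 = 7.5868
χ² = 2.5289 + 7.5868 = 10.1157 ≈ 10.116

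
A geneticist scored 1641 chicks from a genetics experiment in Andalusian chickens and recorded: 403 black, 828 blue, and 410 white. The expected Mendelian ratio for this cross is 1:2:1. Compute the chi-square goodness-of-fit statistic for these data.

Expected counts for N = 1641 under a 1:2:1 ratio (total parts = 4):
  black: 1641 × 1/4 = 410.25
  blue: 1641 × 2/4 = 820.5
  white: 1641 × 1/4 = 410.25
χ² = Σ (O − E)² / E
  black: (403 − 410.25)² / 410.25 = 0.1281
  blue: (828 − 820.5)² / 820.5 = 0.0686
  white: (410 − 410.25)² / 410.25 = 0.0002
χ² = 0.1281 + 0.0686 + 0.0002 = 0.1969 ≈ 0.197

0.197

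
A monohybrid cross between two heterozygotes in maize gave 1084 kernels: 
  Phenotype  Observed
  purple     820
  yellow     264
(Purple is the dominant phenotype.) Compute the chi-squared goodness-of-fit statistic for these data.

0.241

For a monohybrid cross between heterozygotes with complete dominance, the expected phenotypic ratio is 3:1.
Total ratio parts = 4. Expected numbers out of 1084:
  purple: 1084 × 3/4 = 813
  yellow: 1084 × 1/4 = 271
χ² = Σ (O − E)² / E
  purple: (820 − 813)² / 813 = 0.0603
  yellow: (264 − 271)² / 271 = 0.1808
χ² = 0.0603 + 0.1808 = 0.2411 ≈ 0.241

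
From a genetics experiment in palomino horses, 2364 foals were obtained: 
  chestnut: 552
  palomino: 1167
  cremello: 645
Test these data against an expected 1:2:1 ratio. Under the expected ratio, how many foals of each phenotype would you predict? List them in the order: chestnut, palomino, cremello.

Under the 1:2:1 hypothesis (Σ ratio = 4, N = 2364):
  chestnut: 2364 × 1/4 = 591
  palomino: 2364 × 2/4 = 1182
  cremello: 2364 × 1/4 = 591

591, 1182, 591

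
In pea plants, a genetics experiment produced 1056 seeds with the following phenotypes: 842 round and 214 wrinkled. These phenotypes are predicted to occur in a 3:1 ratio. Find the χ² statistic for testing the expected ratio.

12.626

Under the 3:1 hypothesis (Σ ratio = 4, N = 1056):
  round: 1056 × 3/4 = 792
  wrinkled: 1056 × 1/4 = 264
χ² = Σ (O − E)² / E
  round: (842 − 792)² / 792 = 3.1566
  wrinkled: (214 − 264)² / 264 = 9.4697
χ² = 3.1566 + 9.4697 = 12.6263 ≈ 12.626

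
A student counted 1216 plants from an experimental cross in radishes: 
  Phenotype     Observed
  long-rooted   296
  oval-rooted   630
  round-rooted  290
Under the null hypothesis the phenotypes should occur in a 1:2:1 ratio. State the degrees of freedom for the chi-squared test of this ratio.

2

A goodness-of-fit test with 3 phenotype classes has df = 3 − 1 = 2.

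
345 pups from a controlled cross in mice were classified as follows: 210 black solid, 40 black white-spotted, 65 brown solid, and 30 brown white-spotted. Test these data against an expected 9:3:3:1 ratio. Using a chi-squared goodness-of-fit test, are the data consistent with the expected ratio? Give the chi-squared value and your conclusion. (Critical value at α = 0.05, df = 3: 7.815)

14.034; not consistent

Under the 9:3:3:1 hypothesis (Σ ratio = 16, N = 345):
  black solid: 345 × 9/16 = 194.0625
  black white-spotted: 345 × 3/16 = 64.6875
  brown solid: 345 × 3/16 = 64.6875
  brown white-spotted: 345 × 1/16 = 21.5625
χ² = Σ (O − E)² / E
  black solid: (210 − 194.0625)² / 194.0625 = 1.3089
  black white-spotted: (40 − 64.6875)² / 64.6875 = 9.4218
  brown solid: (65 − 64.6875)² / 64.6875 = 0.0015
  brown white-spotted: (30 − 21.5625)² / 21.5625 = 3.3016
χ² = 1.3089 + 9.4218 + 0.0015 + 3.3016 = 14.0338 ≈ 14.034
Degrees of freedom = 4 − 1 = 3; critical value at α = 0.05 is 7.815.
Since 14.034 > 7.815, we reject the null hypothesis — the data do not fit the 9:3:3:1 ratio.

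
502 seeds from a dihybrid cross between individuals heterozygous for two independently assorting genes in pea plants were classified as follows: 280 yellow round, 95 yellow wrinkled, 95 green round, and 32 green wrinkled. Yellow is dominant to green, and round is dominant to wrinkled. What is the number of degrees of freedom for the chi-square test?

A dihybrid F₂ with independent assortment and complete dominance at both loci gives a 9:3:3:1 phenotypic ratio.
A goodness-of-fit test with 4 phenotype classes has df = 4 − 1 = 3.

3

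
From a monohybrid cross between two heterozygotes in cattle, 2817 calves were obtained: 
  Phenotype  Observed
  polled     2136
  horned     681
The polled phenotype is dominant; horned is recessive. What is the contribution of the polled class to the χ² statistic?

0.256

For a monohybrid cross between heterozygotes with complete dominance, the expected phenotypic ratio is 3:1.
Under the 3:1 hypothesis (Σ ratio = 4, N = 2817):
  polled: 2817 × 3/4 = 2112.75
  horned: 2817 × 1/4 = 704.25
Contribution of polled: (2136 − 2112.75)² / 2112.75 = 0.2559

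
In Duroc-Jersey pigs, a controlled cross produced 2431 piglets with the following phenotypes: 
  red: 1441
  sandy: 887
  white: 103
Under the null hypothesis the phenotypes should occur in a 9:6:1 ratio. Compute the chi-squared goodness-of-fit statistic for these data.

20.385

Expected counts for N = 2431 under a 9:6:1 ratio (total parts = 16):
  red: 2431 × 9/16 = 1367.4375
  sandy: 2431 × 6/16 = 911.625
  white: 2431 × 1/16 = 151.9375
χ² = Σ (O − E)² / E
  red: (1441 − 1367.4375)² / 1367.4375 = 3.9574
  sandy: (887 − 911.625)² / 911.625 = 0.6652
  white: (103 − 151.9375)² / 151.9375 = 15.7623
χ² = 3.9574 + 0.6652 + 15.7623 = 20.3849 ≈ 20.385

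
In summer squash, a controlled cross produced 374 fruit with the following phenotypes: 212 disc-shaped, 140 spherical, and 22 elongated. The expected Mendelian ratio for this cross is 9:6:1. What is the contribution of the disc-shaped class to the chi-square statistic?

Expected counts for N = 374 under a 9:6:1 ratio (total parts = 16):
  disc-shaped: 374 × 9/16 = 210.375
  spherical: 374 × 6/16 = 140.25
  elongated: 374 × 1/16 = 23.375
Contribution of disc-shaped: (212 − 210.375)² / 210.375 = 0.0126

0.013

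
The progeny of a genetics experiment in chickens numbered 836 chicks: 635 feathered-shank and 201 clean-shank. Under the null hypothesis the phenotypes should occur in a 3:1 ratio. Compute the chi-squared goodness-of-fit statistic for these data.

Under the 3:1 hypothesis (Σ ratio = 4, N = 836):
  feathered-shank: 836 × 3/4 = 627
  clean-shank: 836 × 1/4 = 209
χ² = Σ (O − E)² / E
  feathered-shank: (635 − 627)² / 627 = 0.1021
  clean-shank: (201 − 209)² / 209 = 0.3062
χ² = 0.1021 + 0.3062 = 0.4083 ≈ 0.408

0.408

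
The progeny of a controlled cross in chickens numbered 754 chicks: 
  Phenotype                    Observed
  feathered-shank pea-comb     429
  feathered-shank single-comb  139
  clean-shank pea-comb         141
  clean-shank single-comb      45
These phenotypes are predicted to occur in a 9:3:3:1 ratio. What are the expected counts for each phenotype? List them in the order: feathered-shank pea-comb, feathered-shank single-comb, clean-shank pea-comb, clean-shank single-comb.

Total ratio parts = 16. Expected numbers out of 754:
  feathered-shank pea-comb: 754 × 9/16 = 424.125
  feathered-shank single-comb: 754 × 3/16 = 141.375
  clean-shank pea-comb: 754 × 3/16 = 141.375
  clean-shank single-comb: 754 × 1/16 = 47.125

424.125, 141.375, 141.375, 47.125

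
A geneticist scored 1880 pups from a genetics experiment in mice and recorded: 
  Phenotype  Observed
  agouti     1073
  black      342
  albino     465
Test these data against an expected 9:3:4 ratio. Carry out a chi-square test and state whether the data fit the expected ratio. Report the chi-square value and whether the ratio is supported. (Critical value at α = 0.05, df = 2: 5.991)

0.593; consistent

The 9:3:4 ratio has 16 parts, so with N = 1880 the expected counts are:
  agouti: 1880 × 9/16 = 1057.5
  black: 1880 × 3/16 = 352.5
  albino: 1880 × 4/16 = 470
χ² = Σ (O − E)² / E
  agouti: (1073 − 1057.5)² / 1057.5 = 0.2272
  black: (342 − 352.5)² / 352.5 = 0.3128
  albino: (465 − 470)² / 470 = 0.0532
χ² = 0.2272 + 0.3128 + 0.0532 = 0.5932 ≈ 0.593
Degrees of freedom = 3 − 1 = 2; critical value at α = 0.05 is 5.991.
Since 0.593 < 5.991, we fail to reject the null hypothesis — the data are consistent with the 9:3:4 ratio.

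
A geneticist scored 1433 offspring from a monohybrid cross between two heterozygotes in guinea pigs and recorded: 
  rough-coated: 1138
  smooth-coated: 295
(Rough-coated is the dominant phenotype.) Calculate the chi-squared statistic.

14.889

For a monohybrid cross between heterozygotes with complete dominance, the expected phenotypic ratio is 3:1.
Total ratio parts = 4. Expected numbers out of 1433:
  rough-coated: 1433 × 3/4 = 1074.75
  smooth-coated: 1433 × 1/4 = 358.25
χ² = Σ (O − E)² / E
  rough-coated: (1138 − 1074.75)² / 1074.75 = 3.7223
  smooth-coated: (295 − 358.25)² / 358.25 = 11.1670
χ² = 3.7223 + 11.1670 = 14.8893 ≈ 14.889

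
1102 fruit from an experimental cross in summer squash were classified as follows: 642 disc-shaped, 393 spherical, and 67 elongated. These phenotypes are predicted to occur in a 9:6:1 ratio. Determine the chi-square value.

1.833

Expected counts for N = 1102 under a 9:6:1 ratio (total parts = 16):
  disc-shaped: 1102 × 9/16 = 619.875
  spherical: 1102 × 6/16 = 413.25
  elongated: 1102 × 1/16 = 68.875
χ² = Σ (O − E)² / E
  disc-shaped: (642 − 619.875)² / 619.875 = 0.7897
  spherical: (393 − 413.25)² / 413.25 = 0.9923
  elongated: (67 − 68.875)² / 68.875 = 0.0510
χ² = 0.7897 + 0.9923 + 0.0510 = 1.833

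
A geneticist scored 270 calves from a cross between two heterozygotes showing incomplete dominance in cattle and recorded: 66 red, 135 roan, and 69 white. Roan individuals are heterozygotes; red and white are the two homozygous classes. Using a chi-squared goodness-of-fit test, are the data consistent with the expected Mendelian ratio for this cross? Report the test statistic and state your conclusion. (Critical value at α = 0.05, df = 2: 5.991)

0.067; consistent

With incomplete dominance, a heterozygote × heterozygote cross gives a 1:2:1 phenotypic ratio.
Expected counts for N = 270 under a 1:2:1 ratio (total parts = 4):
  red: 270 × 1/4 = 67.5
  roan: 270 × 2/4 = 135
  white: 270 × 1/4 = 67.5
χ² = Σ (O − E)² / E
  red: (66 − 67.5)² / 67.5 = 0.0333
  roan: (135 − 135)² / 135 = 0.0000
  white: (69 − 67.5)² / 67.5 = 0.0333
χ² = 0.0333 + 0.0000 + 0.0333 = 0.0666 ≈ 0.067
Degrees of freedom = 3 − 1 = 2; critical value at α = 0.05 is 5.991.
Since 0.067 < 5.991, we fail to reject the null hypothesis — the data are consistent with the 1:2:1 ratio.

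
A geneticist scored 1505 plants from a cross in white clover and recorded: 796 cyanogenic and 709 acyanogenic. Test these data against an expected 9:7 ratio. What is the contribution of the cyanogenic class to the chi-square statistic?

Total ratio parts = 16. Expected numbers out of 1505:
  cyanogenic: 1505 × 9/16 = 846.5625
  acyanogenic: 1505 × 7/16 = 658.4375
Contribution of cyanogenic: (796 − 846.5625)² / 846.5625 = 3.0199

3.020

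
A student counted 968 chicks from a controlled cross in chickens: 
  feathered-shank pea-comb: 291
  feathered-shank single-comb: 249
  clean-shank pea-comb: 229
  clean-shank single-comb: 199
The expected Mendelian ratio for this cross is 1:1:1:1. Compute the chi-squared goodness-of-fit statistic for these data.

Expected counts for N = 968 under a 1:1:1:1 ratio (total parts = 4):
  feathered-shank pea-comb: 968 × 1/4 = 242
  feathered-shank single-comb: 968 × 1/4 = 242
  clean-shank pea-comb: 968 × 1/4 = 242
  clean-shank single-comb: 968 × 1/4 = 242
χ² = Σ (O − E)² / E
  feathered-shank pea-comb: (291 − 242)² / 242 = 9.9215
  feathered-shank single-comb: (249 − 242)² / 242 = 0.2025
  clean-shank pea-comb: (229 − 242)² / 242 = 0.6983
  clean-shank single-comb: (199 − 242)² / 242 = 7.6405
χ² = 9.9215 + 0.2025 + 0.6983 + 7.6405 = 18.4628 ≈ 18.463

18.463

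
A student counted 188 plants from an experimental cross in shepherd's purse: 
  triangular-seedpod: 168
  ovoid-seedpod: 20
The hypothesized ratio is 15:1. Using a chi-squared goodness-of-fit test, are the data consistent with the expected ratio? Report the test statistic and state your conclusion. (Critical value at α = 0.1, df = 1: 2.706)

Expected counts for N = 188 under a 15:1 ratio (total parts = 16):
  triangular-seedpod: 188 × 15/16 = 176.25
  ovoid-seedpod: 188 × 1/16 = 11.75
χ² = Σ (O − E)² / E
  triangular-seedpod: (168 − 176.25)² / 176.25 = 0.3862
  ovoid-seedpod: (20 − 11.75)² / 11.75 = 5.7926
χ² = 0.3862 + 5.7926 = 6.1788 ≈ 6.179
Degrees of freedom = 2 − 1 = 1; critical value at α = 0.1 is 2.706.
Since 6.179 > 2.706, we reject the null hypothesis — the data do not fit the 15:1 ratio.

6.179; not consistent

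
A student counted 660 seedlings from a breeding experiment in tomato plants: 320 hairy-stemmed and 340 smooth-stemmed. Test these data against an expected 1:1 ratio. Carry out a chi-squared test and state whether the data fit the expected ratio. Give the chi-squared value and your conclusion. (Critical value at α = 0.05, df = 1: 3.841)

Expected counts for N = 660 under a 1:1 ratio (total parts = 2):
  hairy-stemmed: 660 × 1/2 = 330
  smooth-stemmed: 660 × 1/2 = 330
χ² = Σ (O − E)² / E
  hairy-stemmed: (320 − 330)² / 330 = 0.3030
  smooth-stemmed: (340 − 330)² / 330 = 0.3030
χ² = 0.3030 + 0.3030 = 0.606
Degrees of freedom = 2 − 1 = 1; critical value at α = 0.05 is 3.841.
Since 0.606 < 3.841, we fail to reject the null hypothesis — the data are consistent with the 1:1 ratio.

0.606; consistent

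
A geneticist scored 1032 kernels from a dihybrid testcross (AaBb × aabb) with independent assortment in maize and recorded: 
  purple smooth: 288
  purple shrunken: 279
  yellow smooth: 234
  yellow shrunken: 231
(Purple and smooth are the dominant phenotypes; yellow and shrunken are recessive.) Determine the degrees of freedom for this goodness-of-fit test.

3

A dihybrid testcross with independent assortment gives a 1:1:1:1 ratio.
A goodness-of-fit test with 4 phenotype classes has df = 4 − 1 = 3.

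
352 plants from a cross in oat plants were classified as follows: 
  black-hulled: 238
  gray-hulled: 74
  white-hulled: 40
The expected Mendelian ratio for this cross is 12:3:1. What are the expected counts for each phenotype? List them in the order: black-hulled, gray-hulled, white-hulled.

264, 66, 22

Under the 12:3:1 hypothesis (Σ ratio = 16, N = 352):
  black-hulled: 352 × 12/16 = 264
  gray-hulled: 352 × 3/16 = 66
  white-hulled: 352 × 1/16 = 22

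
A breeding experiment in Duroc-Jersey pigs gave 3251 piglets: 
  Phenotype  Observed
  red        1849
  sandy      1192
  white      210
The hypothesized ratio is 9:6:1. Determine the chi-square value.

Under the 9:6:1 hypothesis (Σ ratio = 16, N = 3251):
  red: 3251 × 9/16 = 1828.6875
  sandy: 3251 × 6/16 = 1219.125
  white: 3251 × 1/16 = 203.1875
χ² = Σ (O − E)² / E
  red: (1849 − 1828.6875)² / 1828.6875 = 0.2256
  sandy: (1192 − 1219.125)² / 1219.125 = 0.6035
  white: (210 − 203.1875)² / 203.1875 = 0.2284
χ² = 0.2256 + 0.6035 + 0.2284 = 1.0575 ≈ 1.058

1.058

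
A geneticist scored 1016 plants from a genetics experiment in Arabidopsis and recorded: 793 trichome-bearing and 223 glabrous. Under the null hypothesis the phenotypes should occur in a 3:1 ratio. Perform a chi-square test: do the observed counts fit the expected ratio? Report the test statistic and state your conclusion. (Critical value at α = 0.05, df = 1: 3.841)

Expected counts for N = 1016 under a 3:1 ratio (total parts = 4):
  trichome-bearing: 1016 × 3/4 = 762
  glabrous: 1016 × 1/4 = 254
χ² = Σ (O − E)² / E
  trichome-bearing: (793 − 762)² / 762 = 1.2612
  glabrous: (223 − 254)² / 254 = 3.7835
χ² = 1.2612 + 3.7835 = 5.0447 ≈ 5.045
Degrees of freedom = 2 − 1 = 1; critical value at α = 0.05 is 3.841.
Since 5.045 > 3.841, we reject the null hypothesis — the data do not fit the 3:1 ratio.

5.045; not consistent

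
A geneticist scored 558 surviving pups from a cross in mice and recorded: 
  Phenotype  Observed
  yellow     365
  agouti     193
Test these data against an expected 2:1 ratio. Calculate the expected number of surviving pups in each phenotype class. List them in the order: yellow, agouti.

372, 186

Under the 2:1 hypothesis (Σ ratio = 3, N = 558):
  yellow: 558 × 2/3 = 372
  agouti: 558 × 1/3 = 186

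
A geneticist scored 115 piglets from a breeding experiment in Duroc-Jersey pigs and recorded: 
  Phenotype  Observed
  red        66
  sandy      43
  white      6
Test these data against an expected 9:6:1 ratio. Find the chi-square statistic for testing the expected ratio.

Total ratio parts = 16. Expected numbers out of 115:
  red: 115 × 9/16 = 64.6875
  sandy: 115 × 6/16 = 43.125
  white: 115 × 1/16 = 7.1875
χ² = Σ (O − E)² / E
  red: (66 − 64.6875)² / 64.6875 = 0.0266
  sandy: (43 − 43.125)² / 43.125 = 0.0004
  white: (6 − 7.1875)² / 7.1875 = 0.1962
χ² = 0.0266 + 0.0004 + 0.1962 = 0.2232 ≈ 0.223

0.223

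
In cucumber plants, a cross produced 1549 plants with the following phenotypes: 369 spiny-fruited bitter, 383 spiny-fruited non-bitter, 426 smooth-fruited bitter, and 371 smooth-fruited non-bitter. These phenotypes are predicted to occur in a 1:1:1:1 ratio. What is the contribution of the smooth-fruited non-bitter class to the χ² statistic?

The 1:1:1:1 ratio has 4 parts, so with N = 1549 the expected counts are:
  spiny-fruited bitter: 1549 × 1/4 = 387.25
  spiny-fruited non-bitter: 1549 × 1/4 = 387.25
  smooth-fruited bitter: 1549 × 1/4 = 387.25
  smooth-fruited non-bitter: 1549 × 1/4 = 387.25
Contribution of smooth-fruited non-bitter: (371 − 387.25)² / 387.25 = 0.6819

0.682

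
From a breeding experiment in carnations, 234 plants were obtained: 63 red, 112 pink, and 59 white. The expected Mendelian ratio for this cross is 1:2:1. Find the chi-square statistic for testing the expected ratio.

The 1:2:1 ratio has 4 parts, so with N = 234 the expected counts are:
  red: 234 × 1/4 = 58.5
  pink: 234 × 2/4 = 117
  white: 234 × 1/4 = 58.5
χ² = Σ (O − E)² / E
  red: (63 − 58.5)² / 58.5 = 0.3462
  pink: (112 − 117)² / 117 = 0.2137
  white: (59 − 58.5)² / 58.5 = 0.0043
χ² = 0.3462 + 0.2137 + 0.0043 = 0.5642 ≈ 0.564

0.564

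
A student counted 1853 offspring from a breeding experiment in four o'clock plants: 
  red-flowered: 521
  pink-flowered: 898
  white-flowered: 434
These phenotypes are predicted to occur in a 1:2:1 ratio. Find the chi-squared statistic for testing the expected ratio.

Expected counts for N = 1853 under a 1:2:1 ratio (total parts = 4):
  red-flowered: 1853 × 1/4 = 463.25
  pink-flowered: 1853 × 2/4 = 926.5
  white-flowered: 1853 × 1/4 = 463.25
χ² = Σ (O − E)² / E
  red-flowered: (521 − 463.25)² / 463.25 = 7.1993
  pink-flowered: (898 − 926.5)² / 926.5 = 0.8767
  white-flowered: (434 − 463.25)² / 463.25 = 1.8469
χ² = 7.1993 + 0.8767 + 1.8469 = 9.9229 ≈ 9.923

9.923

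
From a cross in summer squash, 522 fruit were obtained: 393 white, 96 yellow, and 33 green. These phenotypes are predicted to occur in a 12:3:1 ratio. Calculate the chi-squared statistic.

0.046

Expected counts for N = 522 under a 12:3:1 ratio (total parts = 16):
  white: 522 × 12/16 = 391.5
  yellow: 522 × 3/16 = 97.875
  green: 522 × 1/16 = 32.625
χ² = Σ (O − E)² / E
  white: (393 − 391.5)² / 391.5 = 0.0057
  yellow: (96 − 97.875)² / 97.875 = 0.0359
  green: (33 − 32.625)² / 32.625 = 0.0043
χ² = 0.0057 + 0.0359 + 0.0043 = 0.0459 ≈ 0.046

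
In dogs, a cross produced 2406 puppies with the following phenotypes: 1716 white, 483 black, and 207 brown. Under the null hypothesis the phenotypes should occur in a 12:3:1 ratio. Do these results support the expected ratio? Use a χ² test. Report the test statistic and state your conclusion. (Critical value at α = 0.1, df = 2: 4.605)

27.915; not consistent

The 12:3:1 ratio has 16 parts, so with N = 2406 the expected counts are:
  white: 2406 × 12/16 = 1804.5
  black: 2406 × 3/16 = 451.125
  brown: 2406 × 1/16 = 150.375
χ² = Σ (O − E)² / E
  white: (1716 − 1804.5)² / 1804.5 = 4.3404
  black: (483 − 451.125)² / 451.125 = 2.2522
  brown: (207 − 150.375)² / 150.375 = 21.3226
χ² = 4.3404 + 2.2522 + 21.3226 = 27.9152 ≈ 27.915
Degrees of freedom = 3 − 1 = 2; critical value at α = 0.1 is 4.605.
Since 27.915 > 4.605, we reject the null hypothesis — the data do not fit the 12:3:1 ratio.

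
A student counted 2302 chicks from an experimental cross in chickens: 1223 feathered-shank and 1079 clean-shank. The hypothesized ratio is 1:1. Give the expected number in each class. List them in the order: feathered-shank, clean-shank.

1151, 1151

Expected counts for N = 2302 under a 1:1 ratio (total parts = 2):
  feathered-shank: 2302 × 1/2 = 1151
  clean-shank: 2302 × 1/2 = 1151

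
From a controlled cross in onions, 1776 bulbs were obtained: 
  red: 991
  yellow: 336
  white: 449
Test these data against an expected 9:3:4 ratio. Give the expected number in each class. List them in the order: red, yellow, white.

999, 333, 444

Under the 9:3:4 hypothesis (Σ ratio = 16, N = 1776):
  red: 1776 × 9/16 = 999
  yellow: 1776 × 3/16 = 333
  white: 1776 × 4/16 = 444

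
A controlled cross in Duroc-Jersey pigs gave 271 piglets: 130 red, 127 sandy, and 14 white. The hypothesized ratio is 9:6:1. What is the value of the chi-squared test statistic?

10.148

Under the 9:6:1 hypothesis (Σ ratio = 16, N = 271):
  red: 271 × 9/16 = 152.4375
  sandy: 271 × 6/16 = 101.625
  white: 271 × 1/16 = 16.9375
χ² = Σ (O − E)² / E
  red: (130 − 152.4375)² / 152.4375 = 3.3026
  sandy: (127 − 101.625)² / 101.625 = 6.3359
  white: (14 − 16.9375)² / 16.9375 = 0.5095
χ² = 3.3026 + 6.3359 + 0.5095 = 10.148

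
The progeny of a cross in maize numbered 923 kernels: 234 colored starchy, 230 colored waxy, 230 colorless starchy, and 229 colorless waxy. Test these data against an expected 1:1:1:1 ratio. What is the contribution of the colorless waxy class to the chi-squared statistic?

0.013

Total ratio parts = 4. Expected numbers out of 923:
  colored starchy: 923 × 1/4 = 230.75
  colored waxy: 923 × 1/4 = 230.75
  colorless starchy: 923 × 1/4 = 230.75
  colorless waxy: 923 × 1/4 = 230.75
Contribution of colorless waxy: (229 − 230.75)² / 230.75 = 0.0133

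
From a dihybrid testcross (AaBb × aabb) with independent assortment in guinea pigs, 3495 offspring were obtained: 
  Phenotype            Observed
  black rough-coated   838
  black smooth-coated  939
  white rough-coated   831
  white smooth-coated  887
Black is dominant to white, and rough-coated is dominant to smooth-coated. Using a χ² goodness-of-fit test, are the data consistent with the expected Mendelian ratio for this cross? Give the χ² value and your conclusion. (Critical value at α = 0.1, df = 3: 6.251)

A dihybrid testcross with independent assortment gives a 1:1:1:1 ratio.
Under the 1:1:1:1 hypothesis (Σ ratio = 4, N = 3495):
  black rough-coated: 3495 × 1/4 = 873.75
  black smooth-coated: 3495 × 1/4 = 873.75
  white rough-coated: 3495 × 1/4 = 873.75
  white smooth-coated: 3495 × 1/4 = 873.75
χ² = Σ (O − E)² / E
  black rough-coated: (838 − 873.75)² / 873.75 = 1.4627
  black smooth-coated: (939 − 873.75)² / 873.75 = 4.8727
  white rough-coated: (831 − 873.75)² / 873.75 = 2.0916
  white smooth-coated: (887 − 873.75)² / 873.75 = 0.2009
χ² = 1.4627 + 4.8727 + 2.0916 + 0.2009 = 8.6279 ≈ 8.628
Degrees of freedom = 4 − 1 = 3; critical value at α = 0.1 is 6.251.
Since 8.628 > 6.251, we reject the null hypothesis — the data do not fit the 1:1:1:1 ratio.

8.628; not consistent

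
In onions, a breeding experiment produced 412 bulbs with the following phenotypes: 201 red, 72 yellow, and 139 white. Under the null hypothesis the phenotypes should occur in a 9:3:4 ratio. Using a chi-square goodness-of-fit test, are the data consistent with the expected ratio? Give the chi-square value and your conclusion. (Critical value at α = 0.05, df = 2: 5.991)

17.019; not consistent

The 9:3:4 ratio has 16 parts, so with N = 412 the expected counts are:
  red: 412 × 9/16 = 231.75
  yellow: 412 × 3/16 = 77.25
  white: 412 × 4/16 = 103
χ² = Σ (O − E)² / E
  red: (201 − 231.75)² / 231.75 = 4.0801
  yellow: (72 − 77.25)² / 77.25 = 0.3568
  white: (139 − 103)² / 103 = 12.5825
χ² = 4.0801 + 0.3568 + 12.5825 = 17.0194 ≈ 17.019
Degrees of freedom = 3 − 1 = 2; critical value at α = 0.05 is 5.991.
Since 17.019 > 5.991, we reject the null hypothesis — the data do not fit the 9:3:4 ratio.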